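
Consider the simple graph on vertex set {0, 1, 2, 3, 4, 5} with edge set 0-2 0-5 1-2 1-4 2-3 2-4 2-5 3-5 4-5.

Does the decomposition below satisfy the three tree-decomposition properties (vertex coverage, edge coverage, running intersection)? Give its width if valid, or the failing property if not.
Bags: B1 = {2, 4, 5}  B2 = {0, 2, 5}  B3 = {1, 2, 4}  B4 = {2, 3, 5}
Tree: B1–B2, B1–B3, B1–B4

Yes; width 2.

Checking the three conditions: (i) the bags cover all of {0, 1, 2, 3, 4, 5}; (ii) for each edge, some bag contains both endpoints; (iii) the bags containing any fixed vertex form a subtree. All hold, so the decomposition is valid with width 3 − 1 = 2.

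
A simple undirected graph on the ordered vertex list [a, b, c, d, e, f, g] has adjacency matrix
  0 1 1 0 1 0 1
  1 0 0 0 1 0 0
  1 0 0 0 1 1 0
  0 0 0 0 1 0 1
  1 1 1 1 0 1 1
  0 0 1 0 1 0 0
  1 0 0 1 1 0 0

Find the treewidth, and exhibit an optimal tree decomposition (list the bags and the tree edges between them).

The largest bag has 3 vertices, giving width 2; this decomposition certifies tw(G) ≤ 2. On the other hand G contains the 3-clique {d, e, g}. A clique must lie in a single bag of any decomposition, so no decomposition can have width below 2. The upper and lower bounds meet at 2, so that is the treewidth.

Treewidth 2.
Bags: B1 = {a, e, g}  B2 = {d, e, g}  B3 = {a, c, e}  B4 = {a, b, e}  B5 = {c, e, f}
Tree: B1–B2, B1–B3, B3–B4, B3–B5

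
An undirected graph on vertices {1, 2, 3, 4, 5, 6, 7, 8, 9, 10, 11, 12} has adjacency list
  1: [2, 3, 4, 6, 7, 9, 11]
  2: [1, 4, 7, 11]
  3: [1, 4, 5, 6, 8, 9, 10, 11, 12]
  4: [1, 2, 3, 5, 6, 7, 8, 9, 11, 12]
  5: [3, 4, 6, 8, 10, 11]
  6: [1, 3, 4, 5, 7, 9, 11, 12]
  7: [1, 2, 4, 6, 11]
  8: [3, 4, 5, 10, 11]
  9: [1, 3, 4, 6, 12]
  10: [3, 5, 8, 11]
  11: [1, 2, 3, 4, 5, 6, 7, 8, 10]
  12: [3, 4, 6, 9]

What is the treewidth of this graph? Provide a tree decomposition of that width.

Treewidth 4.
One optimal decomposition is:
Bags: B1 = {1, 3, 4, 6, 11}  B2 = {1, 4, 6, 7, 11}  B3 = {1, 3, 4, 6, 9}  B4 = {3, 4, 5, 6, 11}  B5 = {3, 4, 5, 8, 11}  B6 = {3, 4, 6, 9, 12}  B7 = {1, 2, 4, 7, 11}  B8 = {3, 5, 8, 10, 11}
Tree: B1–B2, B1–B3, B1–B4, B4–B5, B3–B6, B2–B7, B5–B8

The largest bag has 5 vertices, giving width 4; this decomposition certifies tw(G) ≤ 4. For the lower bound, the 5 vertices {3, 5, 8, 10, 11} are pairwise adjacent, and any tree decomposition puts a clique entirely inside one bag — forcing width ≥ 4. The upper and lower bounds meet at 4, so that is the treewidth.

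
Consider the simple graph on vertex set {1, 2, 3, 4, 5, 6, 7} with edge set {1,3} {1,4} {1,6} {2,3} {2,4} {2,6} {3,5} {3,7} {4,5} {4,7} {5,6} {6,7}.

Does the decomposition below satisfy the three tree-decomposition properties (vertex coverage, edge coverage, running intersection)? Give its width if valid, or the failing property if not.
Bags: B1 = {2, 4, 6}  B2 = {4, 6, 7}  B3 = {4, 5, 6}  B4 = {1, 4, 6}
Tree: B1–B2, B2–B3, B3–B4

A tree decomposition must satisfy three properties: every vertex lies in some bag; for every edge, both endpoints lie together in some bag; and for every vertex, the bags containing it form a connected subtree. Here vertex 3 appears in no bag, so the decomposition is invalid.

No — vertex 3 appears in no bag.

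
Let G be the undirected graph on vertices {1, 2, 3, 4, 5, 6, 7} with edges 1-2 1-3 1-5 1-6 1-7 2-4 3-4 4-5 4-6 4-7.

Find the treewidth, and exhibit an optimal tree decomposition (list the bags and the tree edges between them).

Each bag holds 3 vertices, so the decomposition has width 2, which upper-bounds the treewidth. The edges 1–5–4–6–1 form a cycle, so G is not a tree and its treewidth is at least 2. Hence tw(G) = 2 exactly.

Treewidth 2.
One optimal decomposition is:
Bags: B1 = {1, 4, 5}  B2 = {1, 4, 6}  B3 = {1, 3, 4}  B4 = {1, 2, 4}  B5 = {1, 4, 7}
Tree: B1–B2, B2–B3, B3–B4, B4–B5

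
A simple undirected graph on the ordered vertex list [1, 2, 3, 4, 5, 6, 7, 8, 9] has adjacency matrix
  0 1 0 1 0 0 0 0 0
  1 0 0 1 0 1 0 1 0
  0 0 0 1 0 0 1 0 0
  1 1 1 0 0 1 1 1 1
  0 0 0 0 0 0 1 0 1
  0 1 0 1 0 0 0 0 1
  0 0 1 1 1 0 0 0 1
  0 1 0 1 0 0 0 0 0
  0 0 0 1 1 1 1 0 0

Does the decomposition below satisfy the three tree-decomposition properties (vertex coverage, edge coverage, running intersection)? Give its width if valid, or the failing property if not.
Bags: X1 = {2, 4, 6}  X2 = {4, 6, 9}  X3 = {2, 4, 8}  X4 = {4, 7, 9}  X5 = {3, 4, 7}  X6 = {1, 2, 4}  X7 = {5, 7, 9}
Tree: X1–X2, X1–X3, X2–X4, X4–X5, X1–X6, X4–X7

Yes; width 2.

Checking the three conditions: (i) the bags cover all of {1, 2, 3, 4, 5, 6, 7, 8, 9}; (ii) for each edge, some bag contains both endpoints; (iii) the bags containing any fixed vertex form a subtree. All hold, so the decomposition is valid with width 3 − 1 = 2.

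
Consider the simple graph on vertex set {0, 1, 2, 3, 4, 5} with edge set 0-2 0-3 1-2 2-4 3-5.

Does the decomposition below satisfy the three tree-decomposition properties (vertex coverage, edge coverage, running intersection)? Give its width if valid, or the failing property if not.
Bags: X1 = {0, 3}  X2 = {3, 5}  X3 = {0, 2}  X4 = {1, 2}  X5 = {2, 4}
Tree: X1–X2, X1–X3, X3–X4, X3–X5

Every vertex of G appears in some bag (union = {0, 1, 2, 3, 4, 5}); every edge is covered by a bag; and for each vertex v the set of bags containing v is connected in the bag tree. The decomposition is therefore valid. The largest bag has 2 vertices, so the width is 1.

Yes; width 1.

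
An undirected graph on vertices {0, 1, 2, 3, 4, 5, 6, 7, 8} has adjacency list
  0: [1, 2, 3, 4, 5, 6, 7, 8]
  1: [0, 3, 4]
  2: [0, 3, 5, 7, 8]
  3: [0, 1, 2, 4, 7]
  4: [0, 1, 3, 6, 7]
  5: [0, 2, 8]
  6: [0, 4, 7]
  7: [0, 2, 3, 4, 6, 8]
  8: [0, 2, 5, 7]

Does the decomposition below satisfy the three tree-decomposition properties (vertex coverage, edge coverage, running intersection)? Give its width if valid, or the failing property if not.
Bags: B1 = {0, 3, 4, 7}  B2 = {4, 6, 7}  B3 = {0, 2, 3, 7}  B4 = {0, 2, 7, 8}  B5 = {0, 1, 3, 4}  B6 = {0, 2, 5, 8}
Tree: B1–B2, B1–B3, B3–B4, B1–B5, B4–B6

A tree decomposition must satisfy three properties: every vertex lies in some bag; for every edge, both endpoints lie together in some bag; and for every vertex, the bags containing it form a connected subtree. Here edge (0,6) lies in no bag, so the decomposition is invalid.

No — edge (0,6) lies in no bag.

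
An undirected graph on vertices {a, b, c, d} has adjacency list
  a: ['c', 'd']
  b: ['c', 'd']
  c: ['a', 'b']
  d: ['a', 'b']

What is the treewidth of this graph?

2

A width-2 tree decomposition is:
Bags: B1 = {a, c, d}  B2 = {b, c, d}
Tree: B1–B2
Each bag holds 3 vertices, so the decomposition has width 2, which upper-bounds the treewidth. The edges c–a–d–b–c form a cycle, so G is not a tree and its treewidth is at least 2. Hence tw(G) = 2 exactly.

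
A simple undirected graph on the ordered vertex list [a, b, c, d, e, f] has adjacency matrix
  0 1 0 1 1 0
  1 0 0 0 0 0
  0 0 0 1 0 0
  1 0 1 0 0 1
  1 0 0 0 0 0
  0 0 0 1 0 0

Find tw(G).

A width-1 tree decomposition is:
Bags: B1 = {c, d}  B2 = {a, d}  B3 = {a, b}  B4 = {a, e}  B5 = {d, f}
Tree: B1–B2, B2–B3, B3–B4, B2–B5
Each bag holds 2 vertices, so the decomposition has width 1, which upper-bounds the treewidth. Any graph with an edge has treewidth ≥ 1, and G has the edge d–c. Combining the bounds, tw(G) = 1.

1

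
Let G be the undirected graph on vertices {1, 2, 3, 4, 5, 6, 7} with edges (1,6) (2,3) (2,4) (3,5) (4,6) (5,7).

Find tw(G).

1

A width-1 tree decomposition is:
Bags: B1 = {1, 6}  B2 = {4, 6}  B3 = {2, 4}  B4 = {2, 3}  B5 = {3, 5}  B6 = {5, 7}
Tree: B1–B2, B2–B3, B3–B4, B4–B5, B5–B6
Every bag has size at most 2, so the width is 2 − 1 = 1 and tw(G) ≤ 1. G has an edge, so its treewidth is at least 1. Therefore the treewidth is 1.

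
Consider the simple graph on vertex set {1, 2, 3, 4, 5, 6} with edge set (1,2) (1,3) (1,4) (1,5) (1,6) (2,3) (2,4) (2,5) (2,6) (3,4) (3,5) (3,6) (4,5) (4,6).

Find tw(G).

4

A width-4 tree decomposition is:
Bags: B1 = {1, 2, 3, 4, 5}  B2 = {1, 2, 3, 4, 6}
Tree: B1–B2
Every bag has size at most 5, so the width is 5 − 1 = 4 and tw(G) ≤ 4. On the other hand G contains the 5-clique {1, 2, 3, 4, 5}. A clique must lie in a single bag of any decomposition, so no decomposition can have width below 4. The upper and lower bounds meet at 4, so that is the treewidth.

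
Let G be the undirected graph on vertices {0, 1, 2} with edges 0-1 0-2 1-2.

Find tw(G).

2

A width-2 tree decomposition is:
Bags: B1 = {0, 1, 2}
Tree: (single bag)
With just one bag of size 3, the width is 3 − 1 = 2, so tw(G) ≤ 2. On the other hand G contains the 3-clique {0, 1, 2}. A clique must lie in a single bag of any decomposition, so no decomposition can have width below 2. Therefore the treewidth is 2.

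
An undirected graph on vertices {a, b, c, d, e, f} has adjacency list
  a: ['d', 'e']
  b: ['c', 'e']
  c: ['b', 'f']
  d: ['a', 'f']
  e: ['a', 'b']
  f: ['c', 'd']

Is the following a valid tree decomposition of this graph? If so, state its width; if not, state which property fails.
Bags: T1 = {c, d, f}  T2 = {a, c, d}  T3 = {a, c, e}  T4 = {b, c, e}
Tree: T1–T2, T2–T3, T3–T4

Yes; width 2.

Vertex coverage: the bags together contain {a, b, c, d, e, f}, the full vertex set. Edge coverage: each edge of G has both endpoints in at least one bag. Running intersection: for every vertex, the bags containing it form a connected subtree. All three properties hold, so this is a valid tree decomposition of width max|bag| − 1 = 2, and hence tw(G) ≤ 2.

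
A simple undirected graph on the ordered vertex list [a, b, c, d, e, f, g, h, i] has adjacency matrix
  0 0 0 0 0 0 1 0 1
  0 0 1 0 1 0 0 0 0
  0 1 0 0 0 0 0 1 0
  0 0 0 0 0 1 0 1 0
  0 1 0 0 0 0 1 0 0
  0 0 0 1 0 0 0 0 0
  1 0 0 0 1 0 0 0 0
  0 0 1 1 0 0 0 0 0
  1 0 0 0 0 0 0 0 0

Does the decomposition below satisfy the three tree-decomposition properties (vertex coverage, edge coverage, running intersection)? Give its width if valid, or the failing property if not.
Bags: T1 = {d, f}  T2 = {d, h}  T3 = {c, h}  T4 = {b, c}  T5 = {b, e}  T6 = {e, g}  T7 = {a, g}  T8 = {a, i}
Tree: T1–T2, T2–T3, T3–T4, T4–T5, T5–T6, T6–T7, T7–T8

Yes; width 1.

Checking the three conditions: (i) the bags cover all of {a, b, c, d, e, f, g, h, i}; (ii) for each edge, some bag contains both endpoints; (iii) the bags containing any fixed vertex form a subtree. All hold, so the decomposition is valid with width 2 − 1 = 1.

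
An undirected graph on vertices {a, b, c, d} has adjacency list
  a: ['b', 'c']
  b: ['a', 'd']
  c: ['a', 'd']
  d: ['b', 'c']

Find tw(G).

2

A width-2 tree decomposition is:
Bags: B1 = {a, b, d}  B2 = {a, c, d}
Tree: B1–B2
Every bag has size at most 3, so the width is 3 − 1 = 2 and tw(G) ≤ 2. For the lower bound, G contains the cycle d–b–a–c–d, so G is not a forest; only forests have treewidth ≤ 1, hence tw(G) ≥ 2. Combining the bounds, tw(G) = 2.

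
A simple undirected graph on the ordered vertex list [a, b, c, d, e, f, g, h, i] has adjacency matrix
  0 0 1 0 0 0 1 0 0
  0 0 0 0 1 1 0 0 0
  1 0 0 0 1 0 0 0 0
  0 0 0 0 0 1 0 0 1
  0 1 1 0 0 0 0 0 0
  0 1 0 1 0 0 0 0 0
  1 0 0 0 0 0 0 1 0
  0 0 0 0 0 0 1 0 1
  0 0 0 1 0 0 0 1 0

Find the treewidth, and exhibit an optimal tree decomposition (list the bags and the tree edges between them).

The largest bag has 3 vertices, giving width 2; this decomposition certifies tw(G) ≤ 2. For the lower bound, G contains the cycle d–i–h–g–a–c–e–b–f–d, so G is not a forest; only forests have treewidth ≤ 1, hence tw(G) ≥ 2. The upper and lower bounds meet at 2, so that is the treewidth.

Treewidth 2.
One optimal decomposition is:
Bags: B1 = {d, h, i}  B2 = {d, g, h}  B3 = {a, d, g}  B4 = {a, c, d}  B5 = {c, d, e}  B6 = {b, d, e}  B7 = {b, d, f}
Tree: B1–B2, B2–B3, B3–B4, B4–B5, B5–B6, B6–B7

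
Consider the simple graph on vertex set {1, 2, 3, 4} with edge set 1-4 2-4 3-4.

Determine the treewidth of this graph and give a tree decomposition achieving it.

Treewidth 1.
One optimal decomposition is:
Bags: B1 = {3, 4}  B2 = {1, 4}  B3 = {2, 4}
Tree: B1–B2, B2–B3

Each bag holds 2 vertices, so the decomposition has width 1, which upper-bounds the treewidth. Any graph with an edge has treewidth ≥ 1, and G has the edge 4–3. Therefore the treewidth is 1.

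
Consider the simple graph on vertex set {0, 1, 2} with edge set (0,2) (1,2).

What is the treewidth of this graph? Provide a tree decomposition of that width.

Treewidth 1.
Bags: B1 = {1, 2}  B2 = {0, 2}
Tree: B1–B2

Each bag holds 2 vertices, so the decomposition has width 1, which upper-bounds the treewidth. Any graph with an edge has treewidth ≥ 1, and G has the edge 2–1. Therefore the treewidth is 1.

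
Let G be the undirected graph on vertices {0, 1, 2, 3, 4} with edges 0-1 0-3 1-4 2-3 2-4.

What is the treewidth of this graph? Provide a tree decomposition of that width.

The largest bag has 3 vertices, giving width 2; this decomposition certifies tw(G) ≤ 2. For the lower bound, G contains the cycle 4–2–3–0–1–4, so G is not a forest; only forests have treewidth ≤ 1, hence tw(G) ≥ 2. Combining the bounds, tw(G) = 2.

Treewidth 2.
One such decomposition:
Bags: B1 = {2, 3, 4}  B2 = {0, 3, 4}  B3 = {0, 1, 4}
Tree: B1–B2, B2–B3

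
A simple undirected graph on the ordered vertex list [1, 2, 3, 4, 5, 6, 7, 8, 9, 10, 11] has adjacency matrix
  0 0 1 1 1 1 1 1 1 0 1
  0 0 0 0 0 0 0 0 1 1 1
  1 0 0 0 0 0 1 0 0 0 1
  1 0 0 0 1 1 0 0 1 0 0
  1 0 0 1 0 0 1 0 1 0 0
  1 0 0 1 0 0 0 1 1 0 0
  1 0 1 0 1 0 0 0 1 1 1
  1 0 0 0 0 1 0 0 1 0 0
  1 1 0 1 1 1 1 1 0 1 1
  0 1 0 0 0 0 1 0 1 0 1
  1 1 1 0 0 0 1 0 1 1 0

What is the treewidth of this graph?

3

A width-3 tree decomposition is:
Bags: B1 = {1, 5, 7, 9}  B2 = {1, 7, 9, 11}  B3 = {1, 3, 7, 11}  B4 = {7, 9, 10, 11}  B5 = {1, 4, 5, 9}  B6 = {1, 4, 6, 9}  B7 = {1, 6, 8, 9}  B8 = {2, 9, 10, 11}
Tree: B1–B2, B2–B3, B2–B4, B1–B5, B5–B6, B6–B7, B4–B8
Each bag holds 4 vertices, so the decomposition has width 3, which upper-bounds the treewidth. Conversely, {1, 6, 8, 9} is a clique of size 4, and the vertices of any clique must share a bag in every tree decomposition; so some bag has ≥ 4 vertices and tw(G) ≥ 3. Hence tw(G) = 3 exactly.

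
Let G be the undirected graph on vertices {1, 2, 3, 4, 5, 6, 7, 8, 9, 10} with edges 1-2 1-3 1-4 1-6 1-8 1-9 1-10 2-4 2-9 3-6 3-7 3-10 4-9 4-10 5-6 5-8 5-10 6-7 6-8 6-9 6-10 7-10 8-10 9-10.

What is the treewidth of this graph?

A width-3 tree decomposition is:
Bags: B1 = {1, 6, 8, 10}  B2 = {1, 3, 6, 10}  B3 = {5, 6, 8, 10}  B4 = {1, 6, 9, 10}  B5 = {1, 4, 9, 10}  B6 = {3, 6, 7, 10}  B7 = {1, 2, 4, 9}
Tree: B1–B2, B1–B3, B1–B4, B4–B5, B2–B6, B5–B7
The largest bag has 4 vertices, giving width 3; this decomposition certifies tw(G) ≤ 3. On the other hand G contains the 4-clique {1, 2, 4, 9}. A clique must lie in a single bag of any decomposition, so no decomposition can have width below 3. Combining the bounds, tw(G) = 3.

3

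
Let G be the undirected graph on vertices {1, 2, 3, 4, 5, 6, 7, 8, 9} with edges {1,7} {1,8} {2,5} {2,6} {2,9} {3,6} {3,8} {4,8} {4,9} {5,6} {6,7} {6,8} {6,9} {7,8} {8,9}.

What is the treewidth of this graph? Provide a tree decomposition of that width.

The largest bag has 3 vertices, giving width 2; this decomposition certifies tw(G) ≤ 2. Conversely, {1, 7, 8} is a clique of size 3, and the vertices of any clique must share a bag in every tree decomposition; so some bag has ≥ 3 vertices and tw(G) ≥ 2. The upper and lower bounds meet at 2, so that is the treewidth.

Treewidth 2.
One such decomposition:
Bags: B1 = {6, 8, 9}  B2 = {4, 8, 9}  B3 = {2, 6, 9}  B4 = {6, 7, 8}  B5 = {1, 7, 8}  B6 = {2, 5, 6}  B7 = {3, 6, 8}
Tree: B1–B2, B1–B3, B1–B4, B4–B5, B3–B6, B4–B7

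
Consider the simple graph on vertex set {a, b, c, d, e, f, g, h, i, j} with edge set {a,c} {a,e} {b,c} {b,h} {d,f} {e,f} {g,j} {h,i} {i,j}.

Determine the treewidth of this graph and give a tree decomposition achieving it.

Treewidth 1.
One optimal decomposition is:
Bags: B1 = {d, f}  B2 = {e, f}  B3 = {a, e}  B4 = {a, c}  B5 = {b, c}  B6 = {b, h}  B7 = {h, i}  B8 = {i, j}  B9 = {g, j}
Tree: B1–B2, B2–B3, B3–B4, B4–B5, B5–B6, B6–B7, B7–B8, B8–B9

Every bag has size at most 2, so the width is 2 − 1 = 1 and tw(G) ≤ 1. G has an edge, so its treewidth is at least 1. Hence tw(G) = 1 exactly.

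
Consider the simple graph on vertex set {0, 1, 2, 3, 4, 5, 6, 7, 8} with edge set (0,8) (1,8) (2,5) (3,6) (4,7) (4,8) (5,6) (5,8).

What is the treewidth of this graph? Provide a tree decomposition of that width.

Treewidth 1.
One such decomposition:
Bags: B1 = {2, 5}  B2 = {5, 8}  B3 = {4, 8}  B4 = {5, 6}  B5 = {0, 8}  B6 = {1, 8}  B7 = {3, 6}  B8 = {4, 7}
Tree: B1–B2, B2–B3, B2–B4, B3–B5, B5–B6, B4–B7, B3–B8

Each bag holds 2 vertices, so the decomposition has width 1, which upper-bounds the treewidth. G has an edge, so its treewidth is at least 1. Hence tw(G) = 1 exactly.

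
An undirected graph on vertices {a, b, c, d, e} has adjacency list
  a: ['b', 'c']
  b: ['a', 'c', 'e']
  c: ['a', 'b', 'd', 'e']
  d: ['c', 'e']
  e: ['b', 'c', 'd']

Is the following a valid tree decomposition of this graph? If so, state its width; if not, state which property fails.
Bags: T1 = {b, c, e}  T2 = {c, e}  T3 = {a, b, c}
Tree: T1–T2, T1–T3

No — vertex d appears in no bag.

A tree decomposition must satisfy three properties: every vertex lies in some bag; for every edge, both endpoints lie together in some bag; and for every vertex, the bags containing it form a connected subtree. Here vertex d appears in no bag, so the decomposition is invalid.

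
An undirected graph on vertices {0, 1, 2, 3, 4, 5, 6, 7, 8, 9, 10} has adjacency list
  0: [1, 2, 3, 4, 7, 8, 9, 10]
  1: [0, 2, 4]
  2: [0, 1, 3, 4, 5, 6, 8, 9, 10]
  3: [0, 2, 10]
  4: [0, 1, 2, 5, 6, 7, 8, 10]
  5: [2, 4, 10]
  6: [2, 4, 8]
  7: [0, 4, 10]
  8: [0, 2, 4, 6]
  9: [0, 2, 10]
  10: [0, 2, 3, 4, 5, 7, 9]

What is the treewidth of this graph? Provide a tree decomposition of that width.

Treewidth 3.
One such decomposition:
Bags: B1 = {0, 2, 4, 10}  B2 = {0, 4, 7, 10}  B3 = {2, 4, 5, 10}  B4 = {0, 2, 9, 10}  B5 = {0, 2, 4, 8}  B6 = {0, 2, 3, 10}  B7 = {2, 4, 6, 8}  B8 = {0, 1, 2, 4}
Tree: B1–B2, B1–B3, B1–B4, B1–B5, B4–B6, B5–B7, B1–B8

The largest bag has 4 vertices, giving width 3; this decomposition certifies tw(G) ≤ 3. On the other hand G contains the 4-clique {0, 2, 9, 10}. A clique must lie in a single bag of any decomposition, so no decomposition can have width below 3. Combining the bounds, tw(G) = 3.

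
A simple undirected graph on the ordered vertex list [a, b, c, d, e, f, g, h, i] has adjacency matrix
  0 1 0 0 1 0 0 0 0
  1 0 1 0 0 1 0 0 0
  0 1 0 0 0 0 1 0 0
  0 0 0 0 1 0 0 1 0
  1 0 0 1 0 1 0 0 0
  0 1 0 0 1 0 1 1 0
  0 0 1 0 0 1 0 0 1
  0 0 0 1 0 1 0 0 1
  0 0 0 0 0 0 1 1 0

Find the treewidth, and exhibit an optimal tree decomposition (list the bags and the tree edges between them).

Treewidth 3.
Bags: B1 = {d, g, h, i}  B2 = {d, f, g, h}  B3 = {d, e, f, g}  B4 = {c, e, f, g}  B5 = {b, c, e, f}  B6 = {a, b, c, e}
Tree: B1–B2, B2–B3, B3–B4, B4–B5, B5–B6

The largest bag has 4 vertices, giving width 3; this decomposition certifies tw(G) ≤ 3. For the lower bound: the 4 vertex sets {d,h,i}, {g}, {f}, {a,b,c,e} are disjoint, each induces a connected subgraph, and every pair is joined by at least one edge of G. Contracting each set to a single vertex therefore yields K_{4} as a minor, and since treewidth is minor-monotone, tw(G) ≥ tw(K_{4}) = 3. Combining the bounds, tw(G) = 3.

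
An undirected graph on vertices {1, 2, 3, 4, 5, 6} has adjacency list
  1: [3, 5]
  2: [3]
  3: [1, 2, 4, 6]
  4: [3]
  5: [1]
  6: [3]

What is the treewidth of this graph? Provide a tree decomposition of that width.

Each bag holds 2 vertices, so the decomposition has width 1, which upper-bounds the treewidth. G has an edge, so its treewidth is at least 1. The upper and lower bounds meet at 1, so that is the treewidth.

Treewidth 1.
One optimal decomposition is:
Bags: B1 = {1, 3}  B2 = {3, 6}  B3 = {3, 4}  B4 = {1, 5}  B5 = {2, 3}
Tree: B1–B2, B1–B3, B1–B4, B3–B5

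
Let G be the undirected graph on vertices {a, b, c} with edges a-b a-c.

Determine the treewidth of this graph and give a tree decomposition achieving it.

The largest bag has 2 vertices, giving width 1; this decomposition certifies tw(G) ≤ 1. Since G has at least one edge (e.g. a–c), it is not an edgeless graph, so tw(G) ≥ 1. Hence tw(G) = 1 exactly.

Treewidth 1.
Bags: B1 = {a, c}  B2 = {a, b}
Tree: B1–B2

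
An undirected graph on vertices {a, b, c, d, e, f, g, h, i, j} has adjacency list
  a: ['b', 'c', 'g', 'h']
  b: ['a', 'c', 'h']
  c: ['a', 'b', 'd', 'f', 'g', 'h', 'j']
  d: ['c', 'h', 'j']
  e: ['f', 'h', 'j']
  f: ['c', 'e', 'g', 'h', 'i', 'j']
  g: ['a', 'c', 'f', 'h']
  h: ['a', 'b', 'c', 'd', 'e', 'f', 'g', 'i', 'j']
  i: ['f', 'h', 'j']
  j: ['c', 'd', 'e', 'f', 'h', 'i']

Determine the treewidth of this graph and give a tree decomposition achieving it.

Each bag holds 4 vertices, so the decomposition has width 3, which upper-bounds the treewidth. For the lower bound, the 4 vertices {e, f, h, j} are pairwise adjacent, and any tree decomposition puts a clique entirely inside one bag — forcing width ≥ 3. Therefore the treewidth is 3.

Treewidth 3.
One such decomposition:
Bags: B1 = {e, f, h, j}  B2 = {c, f, h, j}  B3 = {c, f, g, h}  B4 = {c, d, h, j}  B5 = {a, c, g, h}  B6 = {f, h, i, j}  B7 = {a, b, c, h}
Tree: B1–B2, B2–B3, B2–B4, B3–B5, B1–B6, B5–B7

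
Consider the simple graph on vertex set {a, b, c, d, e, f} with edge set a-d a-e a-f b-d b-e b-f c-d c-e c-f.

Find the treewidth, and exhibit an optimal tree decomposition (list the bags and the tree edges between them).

Every bag has size at most 4, so the width is 4 − 1 = 3 and tw(G) ≤ 3. For the lower bound: the 4 vertex sets {b,f}, {a,d}, {c}, {e} are disjoint, each induces a connected subgraph, and every pair is joined by at least one edge of G. Contracting each set to a single vertex therefore yields K_{4} as a minor, and since treewidth is minor-monotone, tw(G) ≥ tw(K_{4}) = 3. Combining the bounds, tw(G) = 3.

Treewidth 3.
Bags: B1 = {a, b, c, f}  B2 = {a, b, c, d}  B3 = {a, b, c, e}
Tree: B1–B2, B2–B3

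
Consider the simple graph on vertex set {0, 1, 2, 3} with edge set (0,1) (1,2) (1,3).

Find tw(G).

A width-1 tree decomposition is:
Bags: B1 = {0, 1}  B2 = {1, 3}  B3 = {1, 2}
Tree: B1–B2, B2–B3
Every bag has size at most 2, so the width is 2 − 1 = 1 and tw(G) ≤ 1. Any graph with an edge has treewidth ≥ 1, and G has the edge 0–1. Hence tw(G) = 1 exactly.

1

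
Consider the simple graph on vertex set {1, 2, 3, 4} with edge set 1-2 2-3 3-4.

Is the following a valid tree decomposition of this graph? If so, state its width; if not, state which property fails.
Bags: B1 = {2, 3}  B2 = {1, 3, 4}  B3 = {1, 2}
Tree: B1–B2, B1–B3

A tree decomposition must satisfy three properties: every vertex lies in some bag; for every edge, both endpoints lie together in some bag; and for every vertex, the bags containing it form a connected subtree. Here bags containing vertex 1 are not connected in the tree, so the decomposition is invalid.

No — bags containing vertex 1 are not connected in the tree.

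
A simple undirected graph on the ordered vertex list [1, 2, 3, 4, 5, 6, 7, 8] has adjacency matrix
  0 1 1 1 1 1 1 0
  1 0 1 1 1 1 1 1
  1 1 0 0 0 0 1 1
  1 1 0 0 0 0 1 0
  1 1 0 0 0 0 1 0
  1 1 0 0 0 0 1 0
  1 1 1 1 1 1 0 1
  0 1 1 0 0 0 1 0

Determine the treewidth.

A width-3 tree decomposition is:
Bags: B1 = {2, 3, 7, 8}  B2 = {1, 2, 3, 7}  B3 = {1, 2, 6, 7}  B4 = {1, 2, 5, 7}  B5 = {1, 2, 4, 7}
Tree: B1–B2, B2–B3, B3–B4, B3–B5
Every bag has size at most 4, so the width is 4 − 1 = 3 and tw(G) ≤ 3. For the lower bound, the 4 vertices {2, 3, 7, 8} are pairwise adjacent, and any tree decomposition puts a clique entirely inside one bag — forcing width ≥ 3. The upper and lower bounds meet at 3, so that is the treewidth.

3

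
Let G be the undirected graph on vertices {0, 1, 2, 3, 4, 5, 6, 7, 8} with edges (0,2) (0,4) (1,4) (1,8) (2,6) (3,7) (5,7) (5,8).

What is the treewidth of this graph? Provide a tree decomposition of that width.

Every bag has size at most 2, so the width is 2 − 1 = 1 and tw(G) ≤ 1. G has an edge, so its treewidth is at least 1. The upper and lower bounds meet at 1, so that is the treewidth.

Treewidth 1.
One optimal decomposition is:
Bags: B1 = {3, 7}  B2 = {5, 7}  B3 = {5, 8}  B4 = {1, 8}  B5 = {1, 4}  B6 = {0, 4}  B7 = {0, 2}  B8 = {2, 6}
Tree: B1–B2, B2–B3, B3–B4, B4–B5, B5–B6, B6–B7, B7–B8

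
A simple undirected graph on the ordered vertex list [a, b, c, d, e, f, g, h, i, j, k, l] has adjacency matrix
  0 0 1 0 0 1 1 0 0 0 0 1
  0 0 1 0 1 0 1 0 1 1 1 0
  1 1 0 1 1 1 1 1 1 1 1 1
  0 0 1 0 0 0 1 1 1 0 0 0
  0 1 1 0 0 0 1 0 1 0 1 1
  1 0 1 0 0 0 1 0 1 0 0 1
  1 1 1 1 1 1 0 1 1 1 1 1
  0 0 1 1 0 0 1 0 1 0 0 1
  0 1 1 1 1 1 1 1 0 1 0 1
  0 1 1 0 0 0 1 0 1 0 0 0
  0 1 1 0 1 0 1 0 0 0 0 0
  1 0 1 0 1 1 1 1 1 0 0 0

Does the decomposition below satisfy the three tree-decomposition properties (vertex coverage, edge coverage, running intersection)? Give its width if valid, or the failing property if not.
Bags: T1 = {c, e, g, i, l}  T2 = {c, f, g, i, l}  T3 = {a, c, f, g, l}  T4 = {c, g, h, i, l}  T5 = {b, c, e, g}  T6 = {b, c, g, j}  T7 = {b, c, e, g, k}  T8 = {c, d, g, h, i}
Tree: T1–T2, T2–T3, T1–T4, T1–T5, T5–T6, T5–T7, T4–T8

A tree decomposition must satisfy three properties: every vertex lies in some bag; for every edge, both endpoints lie together in some bag; and for every vertex, the bags containing it form a connected subtree. Here edge (i,b) lies in no bag, so the decomposition is invalid.

No — edge (i,b) lies in no bag.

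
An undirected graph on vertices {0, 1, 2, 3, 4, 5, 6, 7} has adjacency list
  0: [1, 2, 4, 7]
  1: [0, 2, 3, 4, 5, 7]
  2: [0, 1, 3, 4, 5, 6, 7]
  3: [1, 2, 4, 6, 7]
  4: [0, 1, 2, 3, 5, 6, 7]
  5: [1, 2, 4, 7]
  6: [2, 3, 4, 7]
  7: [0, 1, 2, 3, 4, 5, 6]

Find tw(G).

A width-4 tree decomposition is:
Bags: B1 = {1, 2, 4, 5, 7}  B2 = {1, 2, 3, 4, 7}  B3 = {0, 1, 2, 4, 7}  B4 = {2, 3, 4, 6, 7}
Tree: B1–B2, B2–B3, B2–B4
The largest bag has 5 vertices, giving width 4; this decomposition certifies tw(G) ≤ 4. On the other hand G contains the 5-clique {0, 1, 2, 4, 7}. A clique must lie in a single bag of any decomposition, so no decomposition can have width below 4. Hence tw(G) = 4 exactly.

4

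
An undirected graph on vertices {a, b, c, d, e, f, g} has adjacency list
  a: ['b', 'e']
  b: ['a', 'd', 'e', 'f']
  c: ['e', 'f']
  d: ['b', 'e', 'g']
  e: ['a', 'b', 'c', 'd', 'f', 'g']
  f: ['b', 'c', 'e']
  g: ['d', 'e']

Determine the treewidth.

2

A width-2 tree decomposition is:
Bags: B1 = {b, d, e}  B2 = {a, b, e}  B3 = {b, e, f}  B4 = {d, e, g}  B5 = {c, e, f}
Tree: B1–B2, B2–B3, B1–B4, B3–B5
The largest bag has 3 vertices, giving width 2; this decomposition certifies tw(G) ≤ 2. On the other hand G contains the 3-clique {d, e, g}. A clique must lie in a single bag of any decomposition, so no decomposition can have width below 2. Therefore the treewidth is 2.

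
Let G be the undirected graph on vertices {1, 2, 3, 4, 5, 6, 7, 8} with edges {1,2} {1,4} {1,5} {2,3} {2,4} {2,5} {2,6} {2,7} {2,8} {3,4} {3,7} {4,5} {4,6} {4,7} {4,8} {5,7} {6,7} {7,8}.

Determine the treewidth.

3

A width-3 tree decomposition is:
Bags: B1 = {2, 4, 5, 7}  B2 = {2, 4, 7, 8}  B3 = {2, 3, 4, 7}  B4 = {2, 4, 6, 7}  B5 = {1, 2, 4, 5}
Tree: B1–B2, B2–B3, B2–B4, B1–B5
Each bag holds 4 vertices, so the decomposition has width 3, which upper-bounds the treewidth. Conversely, {1, 2, 4, 5} is a clique of size 4, and the vertices of any clique must share a bag in every tree decomposition; so some bag has ≥ 4 vertices and tw(G) ≥ 3. Hence tw(G) = 3 exactly.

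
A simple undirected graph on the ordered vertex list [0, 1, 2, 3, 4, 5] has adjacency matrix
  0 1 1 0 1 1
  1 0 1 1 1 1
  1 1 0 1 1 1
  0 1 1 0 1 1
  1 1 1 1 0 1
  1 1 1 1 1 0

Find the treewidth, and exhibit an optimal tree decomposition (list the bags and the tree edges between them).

Treewidth 4.
One such decomposition:
Bags: B1 = {1, 2, 3, 4, 5}  B2 = {0, 1, 2, 4, 5}
Tree: B1–B2

The largest bag has 5 vertices, giving width 4; this decomposition certifies tw(G) ≤ 4. Conversely, {0, 1, 2, 4, 5} is a clique of size 5, and the vertices of any clique must share a bag in every tree decomposition; so some bag has ≥ 5 vertices and tw(G) ≥ 4. Combining the bounds, tw(G) = 4.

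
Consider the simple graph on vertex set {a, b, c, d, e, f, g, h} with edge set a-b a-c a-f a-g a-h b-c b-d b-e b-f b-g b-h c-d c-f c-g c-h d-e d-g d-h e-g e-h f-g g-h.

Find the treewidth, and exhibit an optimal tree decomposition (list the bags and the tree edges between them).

Each bag holds 5 vertices, so the decomposition has width 4, which upper-bounds the treewidth. Conversely, {b, d, e, g, h} is a clique of size 5, and the vertices of any clique must share a bag in every tree decomposition; so some bag has ≥ 5 vertices and tw(G) ≥ 4. Therefore the treewidth is 4.

Treewidth 4.
Bags: B1 = {b, d, e, g, h}  B2 = {b, c, d, g, h}  B3 = {a, b, c, g, h}  B4 = {a, b, c, f, g}
Tree: B1–B2, B2–B3, B3–B4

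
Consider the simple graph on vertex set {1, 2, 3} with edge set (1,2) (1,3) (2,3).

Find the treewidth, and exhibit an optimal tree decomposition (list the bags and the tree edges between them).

With just one bag of size 3, the width is 3 − 1 = 2, so tw(G) ≤ 2. On the other hand G contains the 3-clique {1, 2, 3}. A clique must lie in a single bag of any decomposition, so no decomposition can have width below 2. The upper and lower bounds meet at 2, so that is the treewidth.

Treewidth 2.
Bags: B1 = {1, 2, 3}
Tree: (single bag)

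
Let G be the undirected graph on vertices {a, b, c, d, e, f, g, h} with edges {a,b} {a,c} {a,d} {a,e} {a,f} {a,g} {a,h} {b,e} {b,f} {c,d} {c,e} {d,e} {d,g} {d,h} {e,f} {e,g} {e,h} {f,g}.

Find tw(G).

A width-3 tree decomposition is:
Bags: B1 = {a, e, f, g}  B2 = {a, d, e, g}  B3 = {a, d, e, h}  B4 = {a, b, e, f}  B5 = {a, c, d, e}
Tree: B1–B2, B2–B3, B1–B4, B2–B5
Every bag has size at most 4, so the width is 4 − 1 = 3 and tw(G) ≤ 3. Conversely, {a, d, e, g} is a clique of size 4, and the vertices of any clique must share a bag in every tree decomposition; so some bag has ≥ 4 vertices and tw(G) ≥ 3. Combining the bounds, tw(G) = 3.

3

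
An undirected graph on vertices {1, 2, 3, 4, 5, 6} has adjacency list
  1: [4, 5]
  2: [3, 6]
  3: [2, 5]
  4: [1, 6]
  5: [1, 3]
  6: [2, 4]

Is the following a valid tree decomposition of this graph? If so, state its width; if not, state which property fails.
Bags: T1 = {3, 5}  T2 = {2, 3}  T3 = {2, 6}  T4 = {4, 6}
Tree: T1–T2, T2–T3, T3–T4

A tree decomposition must satisfy three properties: every vertex lies in some bag; for every edge, both endpoints lie together in some bag; and for every vertex, the bags containing it form a connected subtree. Here vertex 1 appears in no bag, so the decomposition is invalid.

No — vertex 1 appears in no bag.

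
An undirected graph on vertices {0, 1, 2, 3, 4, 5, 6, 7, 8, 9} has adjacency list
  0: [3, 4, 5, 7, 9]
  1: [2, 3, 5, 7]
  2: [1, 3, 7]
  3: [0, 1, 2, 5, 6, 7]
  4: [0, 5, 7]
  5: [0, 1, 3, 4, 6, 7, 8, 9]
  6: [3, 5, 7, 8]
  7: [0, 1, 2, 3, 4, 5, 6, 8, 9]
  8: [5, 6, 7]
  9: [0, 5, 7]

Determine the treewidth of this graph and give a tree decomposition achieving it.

Every bag has size at most 4, so the width is 4 − 1 = 3 and tw(G) ≤ 3. On the other hand G contains the 4-clique {1, 2, 3, 7}. A clique must lie in a single bag of any decomposition, so no decomposition can have width below 3. Therefore the treewidth is 3.

Treewidth 3.
Bags: B1 = {0, 3, 5, 7}  B2 = {0, 4, 5, 7}  B3 = {1, 3, 5, 7}  B4 = {3, 5, 6, 7}  B5 = {1, 2, 3, 7}  B6 = {0, 5, 7, 9}  B7 = {5, 6, 7, 8}
Tree: B1–B2, B1–B3, B3–B4, B3–B5, B2–B6, B4–B7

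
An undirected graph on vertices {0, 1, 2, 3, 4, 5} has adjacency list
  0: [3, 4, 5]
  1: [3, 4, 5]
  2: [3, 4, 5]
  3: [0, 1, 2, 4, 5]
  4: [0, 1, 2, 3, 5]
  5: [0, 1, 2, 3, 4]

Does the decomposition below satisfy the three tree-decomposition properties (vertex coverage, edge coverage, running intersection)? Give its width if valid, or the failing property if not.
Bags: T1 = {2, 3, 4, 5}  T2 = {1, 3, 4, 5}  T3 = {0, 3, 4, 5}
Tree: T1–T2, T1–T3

Every vertex of G appears in some bag (union = {0, 1, 2, 3, 4, 5}); every edge is covered by a bag; and for each vertex v the set of bags containing v is connected in the bag tree. The decomposition is therefore valid. The largest bag has 4 vertices, so the width is 3.

Yes; width 3.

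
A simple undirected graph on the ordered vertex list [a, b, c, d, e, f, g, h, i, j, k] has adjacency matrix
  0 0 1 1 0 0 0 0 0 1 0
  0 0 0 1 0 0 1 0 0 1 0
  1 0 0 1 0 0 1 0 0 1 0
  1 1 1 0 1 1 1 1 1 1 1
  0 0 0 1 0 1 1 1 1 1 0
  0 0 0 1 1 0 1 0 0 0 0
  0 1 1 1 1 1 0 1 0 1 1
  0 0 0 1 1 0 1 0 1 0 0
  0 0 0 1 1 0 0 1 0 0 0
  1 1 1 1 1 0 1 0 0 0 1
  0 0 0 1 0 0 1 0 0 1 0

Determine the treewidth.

A width-3 tree decomposition is:
Bags: B1 = {d, e, h, i}  B2 = {d, e, g, h}  B3 = {d, e, g, j}  B4 = {d, e, f, g}  B5 = {b, d, g, j}  B6 = {c, d, g, j}  B7 = {a, c, d, j}  B8 = {d, g, j, k}
Tree: B1–B2, B2–B3, B2–B4, B3–B5, B5–B6, B6–B7, B5–B8
Every bag has size at most 4, so the width is 4 − 1 = 3 and tw(G) ≤ 3. Conversely, {d, e, g, j} is a clique of size 4, and the vertices of any clique must share a bag in every tree decomposition; so some bag has ≥ 4 vertices and tw(G) ≥ 3. Combining the bounds, tw(G) = 3.

3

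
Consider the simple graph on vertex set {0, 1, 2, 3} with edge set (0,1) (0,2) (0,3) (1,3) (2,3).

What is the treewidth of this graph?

A width-2 tree decomposition is:
Bags: B1 = {0, 2, 3}  B2 = {0, 1, 3}
Tree: B1–B2
Every bag has size at most 3, so the width is 3 − 1 = 2 and tw(G) ≤ 2. Conversely, {0, 1, 3} is a clique of size 3, and the vertices of any clique must share a bag in every tree decomposition; so some bag has ≥ 3 vertices and tw(G) ≥ 2. Therefore the treewidth is 2.

2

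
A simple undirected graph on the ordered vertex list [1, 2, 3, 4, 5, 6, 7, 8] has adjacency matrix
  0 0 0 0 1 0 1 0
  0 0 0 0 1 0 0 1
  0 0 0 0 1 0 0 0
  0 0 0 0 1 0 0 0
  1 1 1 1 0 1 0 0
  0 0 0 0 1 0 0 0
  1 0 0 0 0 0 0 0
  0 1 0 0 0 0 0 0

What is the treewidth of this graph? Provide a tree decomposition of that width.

The largest bag has 2 vertices, giving width 1; this decomposition certifies tw(G) ≤ 1. Any graph with an edge has treewidth ≥ 1, and G has the edge 3–5. The upper and lower bounds meet at 1, so that is the treewidth.

Treewidth 1.
One optimal decomposition is:
Bags: B1 = {3, 5}  B2 = {1, 5}  B3 = {4, 5}  B4 = {1, 7}  B5 = {5, 6}  B6 = {2, 5}  B7 = {2, 8}
Tree: B1–B2, B1–B3, B2–B4, B1–B5, B2–B6, B6–B7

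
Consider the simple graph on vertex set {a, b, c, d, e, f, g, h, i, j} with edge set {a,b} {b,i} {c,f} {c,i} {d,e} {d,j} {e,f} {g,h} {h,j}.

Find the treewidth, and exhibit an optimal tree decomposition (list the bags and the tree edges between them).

Treewidth 1.
One optimal decomposition is:
Bags: B1 = {g, h}  B2 = {h, j}  B3 = {d, j}  B4 = {d, e}  B5 = {e, f}  B6 = {c, f}  B7 = {c, i}  B8 = {b, i}  B9 = {a, b}
Tree: B1–B2, B2–B3, B3–B4, B4–B5, B5–B6, B6–B7, B7–B8, B8–B9

The largest bag has 2 vertices, giving width 1; this decomposition certifies tw(G) ≤ 1. Any graph with an edge has treewidth ≥ 1, and G has the edge g–h. Hence tw(G) = 1 exactly.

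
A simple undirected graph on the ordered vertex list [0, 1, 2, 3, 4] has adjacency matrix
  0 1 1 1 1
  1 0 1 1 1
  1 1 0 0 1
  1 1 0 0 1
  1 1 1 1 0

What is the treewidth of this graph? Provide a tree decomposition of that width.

Every bag has size at most 4, so the width is 4 − 1 = 3 and tw(G) ≤ 3. For the lower bound, the 4 vertices {0, 1, 2, 4} are pairwise adjacent, and any tree decomposition puts a clique entirely inside one bag — forcing width ≥ 3. Hence tw(G) = 3 exactly.

Treewidth 3.
Bags: B1 = {0, 1, 3, 4}  B2 = {0, 1, 2, 4}
Tree: B1–B2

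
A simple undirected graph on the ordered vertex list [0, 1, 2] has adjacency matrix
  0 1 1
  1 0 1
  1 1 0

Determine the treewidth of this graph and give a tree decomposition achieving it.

Treewidth 2.
Bags: B1 = {0, 1, 2}
Tree: (single bag)

A single bag containing all 3 vertices is trivially a valid decomposition of width 2. On the other hand G contains the 3-clique {0, 1, 2}. A clique must lie in a single bag of any decomposition, so no decomposition can have width below 2. Therefore the treewidth is 2.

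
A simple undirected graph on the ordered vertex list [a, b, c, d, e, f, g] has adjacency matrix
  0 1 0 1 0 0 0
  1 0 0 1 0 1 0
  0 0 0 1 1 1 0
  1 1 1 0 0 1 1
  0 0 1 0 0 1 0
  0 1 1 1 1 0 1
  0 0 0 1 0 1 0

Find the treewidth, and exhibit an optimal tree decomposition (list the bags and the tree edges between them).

Each bag holds 3 vertices, so the decomposition has width 2, which upper-bounds the treewidth. For the lower bound, the 3 vertices {a, b, d} are pairwise adjacent, and any tree decomposition puts a clique entirely inside one bag — forcing width ≥ 2. The upper and lower bounds meet at 2, so that is the treewidth.

Treewidth 2.
One such decomposition:
Bags: B1 = {c, d, f}  B2 = {b, d, f}  B3 = {a, b, d}  B4 = {d, f, g}  B5 = {c, e, f}
Tree: B1–B2, B2–B3, B2–B4, B1–B5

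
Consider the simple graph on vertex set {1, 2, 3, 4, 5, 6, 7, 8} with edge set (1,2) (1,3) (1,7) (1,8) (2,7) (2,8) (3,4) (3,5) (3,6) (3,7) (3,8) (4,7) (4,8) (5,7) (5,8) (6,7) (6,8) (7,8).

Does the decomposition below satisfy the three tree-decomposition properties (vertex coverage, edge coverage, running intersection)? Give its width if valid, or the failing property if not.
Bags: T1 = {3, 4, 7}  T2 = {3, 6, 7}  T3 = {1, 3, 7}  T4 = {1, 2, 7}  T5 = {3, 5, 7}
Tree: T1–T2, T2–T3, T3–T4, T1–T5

No — vertex 8 appears in no bag.

A tree decomposition must satisfy three properties: every vertex lies in some bag; for every edge, both endpoints lie together in some bag; and for every vertex, the bags containing it form a connected subtree. Here vertex 8 appears in no bag, so the decomposition is invalid.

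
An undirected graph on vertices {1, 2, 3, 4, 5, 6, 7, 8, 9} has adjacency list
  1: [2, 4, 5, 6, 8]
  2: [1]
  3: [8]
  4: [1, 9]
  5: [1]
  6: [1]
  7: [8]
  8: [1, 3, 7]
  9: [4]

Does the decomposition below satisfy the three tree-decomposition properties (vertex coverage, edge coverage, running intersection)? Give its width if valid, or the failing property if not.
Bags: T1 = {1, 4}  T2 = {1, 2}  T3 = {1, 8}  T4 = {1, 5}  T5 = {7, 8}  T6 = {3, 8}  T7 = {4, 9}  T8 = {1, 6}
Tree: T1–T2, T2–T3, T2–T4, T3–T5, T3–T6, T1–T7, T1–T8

Yes; width 1.

Every vertex of G appears in some bag (union = {1, 2, 3, 4, 5, 6, 7, 8, 9}); every edge is covered by a bag; and for each vertex v the set of bags containing v is connected in the bag tree. The decomposition is therefore valid. The largest bag has 2 vertices, so the width is 1.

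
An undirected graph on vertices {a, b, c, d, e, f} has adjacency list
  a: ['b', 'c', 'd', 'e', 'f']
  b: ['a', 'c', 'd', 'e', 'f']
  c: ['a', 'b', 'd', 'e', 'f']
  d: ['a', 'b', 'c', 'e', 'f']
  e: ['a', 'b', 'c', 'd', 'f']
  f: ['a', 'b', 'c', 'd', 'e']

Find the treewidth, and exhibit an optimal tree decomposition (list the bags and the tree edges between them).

With just one bag of size 6, the width is 6 − 1 = 5, so tw(G) ≤ 5. On the other hand G contains the 6-clique {a, b, c, d, e, f}. A clique must lie in a single bag of any decomposition, so no decomposition can have width below 5. Hence tw(G) = 5 exactly.

Treewidth 5.
Bags: B1 = {a, b, c, d, e, f}
Tree: (single bag)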